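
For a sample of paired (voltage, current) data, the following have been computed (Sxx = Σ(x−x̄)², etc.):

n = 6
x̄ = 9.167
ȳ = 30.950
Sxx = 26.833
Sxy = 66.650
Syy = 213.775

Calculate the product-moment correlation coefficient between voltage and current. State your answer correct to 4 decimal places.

0.8800

r = Sxy/√(Sxx·Syy) = 66.65/√(5736.224575) = 66.65/75.737868 = 0.880009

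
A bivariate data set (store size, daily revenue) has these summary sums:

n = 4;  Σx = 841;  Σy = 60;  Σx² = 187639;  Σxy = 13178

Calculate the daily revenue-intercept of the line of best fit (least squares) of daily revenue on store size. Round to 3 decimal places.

4.059

Sxx = Σx² − (Σx)²/n = 187639 − 176820.25 = 10818.75
Sxy = Σxy − (Σx)(Σy)/n = 13178 − 12615 = 563
b = Sxy/Sxx = 563/10818.75 = 0.052039
a = ȳ − b·x̄ = 15 − 0.052039·210.25 = 4.058741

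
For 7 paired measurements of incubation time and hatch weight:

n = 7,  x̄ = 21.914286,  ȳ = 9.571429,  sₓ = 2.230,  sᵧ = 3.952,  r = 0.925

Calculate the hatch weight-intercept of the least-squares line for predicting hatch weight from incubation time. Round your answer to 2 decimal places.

-26.35

b = r · sᵧ/sₓ = 0.925 · 3.952/2.23 = 1.639283
a = ȳ − b·x̄ = 9.571429 − 1.639283·21.914286 = -26.352277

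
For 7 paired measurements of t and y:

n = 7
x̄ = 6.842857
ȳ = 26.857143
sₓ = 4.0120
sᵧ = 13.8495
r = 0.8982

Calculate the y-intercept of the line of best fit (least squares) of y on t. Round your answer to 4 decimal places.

b = r · sᵧ/sₓ = 0.8982 · 13.8495/4.012 = 3.100603
a = ȳ − b·x̄ = 26.857143 − 3.100603·6.842857 = 5.640157

5.6402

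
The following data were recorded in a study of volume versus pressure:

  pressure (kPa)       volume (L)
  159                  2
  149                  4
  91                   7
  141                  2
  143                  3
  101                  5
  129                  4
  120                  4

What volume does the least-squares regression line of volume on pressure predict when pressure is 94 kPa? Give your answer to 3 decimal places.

n = 8, Σx = 1033, Σy = 31, Σxy = 3763, Σx² = 137335
Sxx = Σx² − (Σx)²/n = 137335 − 133386.125 = 3948.875
Sxy = Σxy − (Σx)(Σy)/n = 3763 − 4002.875 = -239.875
b = Sxy/Sxx = -239.875/3948.875 = -0.060745
a = ȳ − b·x̄ = 3.875 − (-0.060745)·129.125 = 11.718717
ŷ(94) = a + b·94 = 11.718717 + (-0.060745)·94 = 6.008673

6.009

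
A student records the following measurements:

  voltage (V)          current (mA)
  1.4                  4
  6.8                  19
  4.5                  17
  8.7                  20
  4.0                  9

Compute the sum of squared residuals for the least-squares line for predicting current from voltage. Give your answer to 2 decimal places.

n = 5, Σx = 25.4, Σy = 69, Σxy = 421.3, Σx² = 160.14, Σy² = 1147
Sxx = Σx² − (Σx)²/n = 160.14 − 129.032 = 31.108
Sxy = Σxy − (Σx)(Σy)/n = 421.3 − 350.52 = 70.78
Syy = Σy² − (Σy)²/n = 1147 − 952.2 = 194.8
b = Sxy/Sxx = 70.78/31.108 = 2.275299
SSE = Syy − b·Sxy = 194.8 − 2.275299·70.78 = 33.754340

33.75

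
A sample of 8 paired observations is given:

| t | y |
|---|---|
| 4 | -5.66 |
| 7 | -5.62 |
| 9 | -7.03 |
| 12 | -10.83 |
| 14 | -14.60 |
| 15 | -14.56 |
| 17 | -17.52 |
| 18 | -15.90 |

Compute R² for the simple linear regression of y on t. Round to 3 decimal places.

n = 8, Σx = 96, Σy = -91.72, Σxy = -1262.05, Σx² = 1324, Σy² = 1215.2438
Sxx = Σx² − (Σx)²/n = 1324 − 1152 = 172
Sxy = Σxy − (Σx)(Σy)/n = -1262.05 − (-1100.64) = -161.41
Syy = Σy² − (Σy)²/n = 1215.2438 − 1051.5698 = 163.674
R² = Sxy²/(Sxx·Syy) = (-161.41)²/(172·163.674) = 0.925450

0.925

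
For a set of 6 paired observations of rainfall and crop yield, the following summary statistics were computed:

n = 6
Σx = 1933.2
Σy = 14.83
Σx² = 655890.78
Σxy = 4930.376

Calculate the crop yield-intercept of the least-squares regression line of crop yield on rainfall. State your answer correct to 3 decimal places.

Sxx = Σx² − (Σx)²/n = 655890.78 − 622877.04 = 33013.74
Sxy = Σxy − (Σx)(Σy)/n = 4930.376 − 4778.226 = 152.15
b = Sxy/Sxx = 152.15/33013.74 = 0.004609
a = ȳ − b·x̄ = 2.471667 − 0.004609·322.2 = 0.986748

0.987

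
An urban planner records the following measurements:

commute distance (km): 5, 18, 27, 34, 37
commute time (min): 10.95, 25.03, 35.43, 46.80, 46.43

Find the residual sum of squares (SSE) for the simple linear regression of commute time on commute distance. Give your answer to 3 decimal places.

9.200

n = 5, Σx = 121, Σy = 164.64, Σxy = 4771.01, Σx² = 3603, Σy² = 6347.6732
Sxx = Σx² − (Σx)²/n = 3603 − 2928.2 = 674.8
Sxy = Σxy − (Σx)(Σy)/n = 4771.01 − 3984.288 = 786.722
Syy = Σy² − (Σy)²/n = 6347.6732 − 5421.26592 = 926.40728
b = Sxy/Sxx = 786.722/674.8 = 1.165860
SSE = Syy − b·Sxy = 926.40728 − 1.165860·786.722 = 9.199951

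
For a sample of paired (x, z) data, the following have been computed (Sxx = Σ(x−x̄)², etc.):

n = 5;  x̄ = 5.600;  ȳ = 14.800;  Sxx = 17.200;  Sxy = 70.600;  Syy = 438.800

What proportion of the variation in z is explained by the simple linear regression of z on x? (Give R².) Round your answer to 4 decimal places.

0.6604

R² = Sxy²/(Sxx·Syy) = (70.6)²/(17.2·438.8) = 0.660411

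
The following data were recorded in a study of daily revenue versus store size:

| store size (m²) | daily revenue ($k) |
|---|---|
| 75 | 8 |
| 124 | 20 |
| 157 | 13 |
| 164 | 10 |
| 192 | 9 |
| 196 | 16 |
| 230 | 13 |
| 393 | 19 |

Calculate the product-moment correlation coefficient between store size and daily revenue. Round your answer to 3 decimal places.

n = 8, Σx = 1531, Σy = 108, Σxy = 22082, Σx² = 355175, Σy² = 1600
Sxx = Σx² − (Σx)²/n = 355175 − 292995.125 = 62179.875
Sxy = Σxy − (Σx)(Σy)/n = 22082 − 20668.5 = 1413.5
Syy = Σy² − (Σy)²/n = 1600 − 1458 = 142
r = Sxy/√(Sxx·Syy) = 1413.5/√(8829542.25) = 1413.5/2971.454568 = 0.475693

0.476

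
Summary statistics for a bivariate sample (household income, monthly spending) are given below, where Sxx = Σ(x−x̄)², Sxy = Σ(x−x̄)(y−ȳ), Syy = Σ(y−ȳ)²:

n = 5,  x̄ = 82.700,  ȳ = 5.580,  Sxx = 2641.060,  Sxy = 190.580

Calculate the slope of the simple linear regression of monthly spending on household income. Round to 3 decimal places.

b = Sxy/Sxx = 190.58/2641.06 = 0.072160

0.072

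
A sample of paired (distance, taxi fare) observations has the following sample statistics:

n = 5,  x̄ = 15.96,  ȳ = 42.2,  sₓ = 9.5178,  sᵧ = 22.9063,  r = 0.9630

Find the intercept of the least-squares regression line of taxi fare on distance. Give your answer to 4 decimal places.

5.2106

b = r · sᵧ/sₓ = 0.963 · 22.9063/9.5178 = 2.317633
a = ȳ − b·x̄ = 42.2 − 2.317633·15.96 = 5.210578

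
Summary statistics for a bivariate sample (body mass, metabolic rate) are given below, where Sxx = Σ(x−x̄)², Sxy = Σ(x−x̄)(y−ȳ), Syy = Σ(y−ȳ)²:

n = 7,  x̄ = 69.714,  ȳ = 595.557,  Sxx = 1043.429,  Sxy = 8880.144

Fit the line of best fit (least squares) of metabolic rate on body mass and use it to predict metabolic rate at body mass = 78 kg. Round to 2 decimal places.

b = Sxy/Sxx = 8880.144/1043.429 = 8.510540
a = ȳ − b·x̄ = 595.557 − 8.510540·69.714 = 2.253231
ŷ(78) = a + b·78 = 2.253231 + 8.510540·78 = 666.075333

666.08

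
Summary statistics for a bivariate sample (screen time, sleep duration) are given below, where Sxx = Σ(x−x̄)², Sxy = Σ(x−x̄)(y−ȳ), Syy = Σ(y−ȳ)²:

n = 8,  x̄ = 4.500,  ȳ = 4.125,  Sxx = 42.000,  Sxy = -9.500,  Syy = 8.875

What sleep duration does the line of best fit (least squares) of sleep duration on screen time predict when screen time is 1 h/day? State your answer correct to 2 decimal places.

b = Sxy/Sxx = -9.5/42 = -0.226190
a = ȳ − b·x̄ = 4.125 − (-0.226190)·4.5 = 5.142857
ŷ(1) = a + b·1 = 5.142857 + (-0.226190)·1 = 4.916667

4.92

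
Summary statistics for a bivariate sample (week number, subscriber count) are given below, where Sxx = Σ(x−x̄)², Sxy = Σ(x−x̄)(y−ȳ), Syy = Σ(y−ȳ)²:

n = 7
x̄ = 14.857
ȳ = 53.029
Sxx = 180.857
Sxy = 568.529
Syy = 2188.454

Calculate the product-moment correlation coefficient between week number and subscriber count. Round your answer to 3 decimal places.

r = Sxy/√(Sxx·Syy) = 568.529/√(395797.225078) = 568.529/629.124173 = 0.903683

0.904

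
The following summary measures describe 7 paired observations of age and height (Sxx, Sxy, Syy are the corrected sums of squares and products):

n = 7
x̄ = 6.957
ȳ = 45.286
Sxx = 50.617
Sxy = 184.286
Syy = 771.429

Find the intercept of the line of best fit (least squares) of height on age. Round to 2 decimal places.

19.96

b = Sxy/Sxx = 184.286/50.617 = 3.640793
a = ȳ − b·x̄ = 45.286 − 3.640793·6.957 = 19.957006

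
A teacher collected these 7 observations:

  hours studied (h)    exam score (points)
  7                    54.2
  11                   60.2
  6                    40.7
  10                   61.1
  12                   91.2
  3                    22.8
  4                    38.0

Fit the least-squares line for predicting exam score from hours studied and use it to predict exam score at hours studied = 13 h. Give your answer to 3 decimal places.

83.810

n = 7, Σx = 53, Σy = 368.2, Σxy = 3211.6, Σx² = 475
Sxx = Σx² − (Σx)²/n = 475 − 401.285714 = 73.714286
Sxy = Σxy − (Σx)(Σy)/n = 3211.6 − 2787.8 = 423.8
b = Sxy/Sxx = 423.8/73.714286 = 5.749225
a = ȳ − b·x̄ = 52.6 − 5.749225·7.571429 = 9.070155
ŷ(13) = a + b·13 = 9.070155 + 5.749225·13 = 83.810078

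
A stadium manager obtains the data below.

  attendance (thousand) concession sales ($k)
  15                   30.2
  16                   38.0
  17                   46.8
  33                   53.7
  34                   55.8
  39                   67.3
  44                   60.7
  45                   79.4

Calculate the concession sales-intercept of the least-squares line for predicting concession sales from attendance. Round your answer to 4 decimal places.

n = 8, Σx = 243, Σy = 431.9, Σxy = 14394.4, Σx² = 8497
Sxx = Σx² − (Σx)²/n = 8497 − 7381.125 = 1115.875
Sxy = Σxy − (Σx)(Σy)/n = 14394.4 − 13118.9625 = 1275.4375
b = Sxy/Sxx = 1275.4375/1115.875 = 1.142993
a = ȳ − b·x̄ = 53.9875 − 1.142993·30.375 = 19.269083

19.2691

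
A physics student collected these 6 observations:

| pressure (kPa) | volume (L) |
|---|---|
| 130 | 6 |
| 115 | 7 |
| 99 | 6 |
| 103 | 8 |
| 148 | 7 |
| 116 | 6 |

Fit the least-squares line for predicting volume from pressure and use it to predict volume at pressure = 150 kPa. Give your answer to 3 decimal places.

6.571

n = 6, Σx = 711, Σy = 40, Σxy = 4735, Σx² = 85895
Sxx = Σx² − (Σx)²/n = 85895 − 84253.5 = 1641.5
Sxy = Σxy − (Σx)(Σy)/n = 4735 − 4740 = -5
b = Sxy/Sxx = -5/1641.5 = -0.003046
a = ȳ − b·x̄ = 6.666667 − (-0.003046)·118.5 = 7.027617
ŷ(150) = a + b·150 = 7.027617 + (-0.003046)·150 = 6.570718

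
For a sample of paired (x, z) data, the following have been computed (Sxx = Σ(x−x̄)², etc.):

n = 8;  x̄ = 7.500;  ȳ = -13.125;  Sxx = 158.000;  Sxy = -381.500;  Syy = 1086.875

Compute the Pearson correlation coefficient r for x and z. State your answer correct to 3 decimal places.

-0.921

r = Sxy/√(Sxx·Syy) = -381.5/√(171726.25) = -381.5/414.398661 = -0.920611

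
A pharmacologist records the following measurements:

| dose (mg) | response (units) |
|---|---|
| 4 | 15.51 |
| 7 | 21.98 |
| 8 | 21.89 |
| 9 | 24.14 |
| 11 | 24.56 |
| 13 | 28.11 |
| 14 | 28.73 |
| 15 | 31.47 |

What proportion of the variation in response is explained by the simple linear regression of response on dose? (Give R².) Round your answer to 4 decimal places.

0.9605

n = 8, Σx = 81, Σy = 196.39, Σxy = 2118.14, Σx² = 921, Σy² = 4994.7317
Sxx = Σx² − (Σx)²/n = 921 − 820.125 = 100.875
Sxy = Σxy − (Σx)(Σy)/n = 2118.14 − 1988.44875 = 129.69125
Syy = Σy² − (Σy)²/n = 4994.7317 − 4821.129012 = 173.602688
R² = Sxy²/(Sxx·Syy) = (129.69125)²/(100.875·173.602688) = 0.960465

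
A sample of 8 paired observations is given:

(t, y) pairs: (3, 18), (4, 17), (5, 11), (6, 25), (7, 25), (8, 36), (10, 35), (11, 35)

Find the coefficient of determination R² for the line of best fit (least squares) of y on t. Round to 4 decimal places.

n = 8, Σx = 54, Σy = 202, Σxy = 1525, Σx² = 420, Σy² = 5730
Sxx = Σx² − (Σx)²/n = 420 − 364.5 = 55.5
Sxy = Σxy − (Σx)(Σy)/n = 1525 − 1363.5 = 161.5
Syy = Σy² − (Σy)²/n = 5730 − 5100.5 = 629.5
R² = Sxy²/(Sxx·Syy) = (161.5)²/(55.5·629.5) = 0.746546

0.7465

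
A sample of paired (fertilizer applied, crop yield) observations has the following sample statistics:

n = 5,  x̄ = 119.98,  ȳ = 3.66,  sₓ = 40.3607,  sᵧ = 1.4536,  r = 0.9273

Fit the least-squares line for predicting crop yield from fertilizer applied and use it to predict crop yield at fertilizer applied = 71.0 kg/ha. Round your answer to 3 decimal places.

2.024

b = r · sᵧ/sₓ = 0.9273 · 1.4536/40.3607 = 0.033397
a = ȳ − b·x̄ = 3.66 − 0.033397·119.98 = -0.346963
ŷ(71.0) = a + b·71.0 = -0.346963 + 0.033397·71 = 2.024219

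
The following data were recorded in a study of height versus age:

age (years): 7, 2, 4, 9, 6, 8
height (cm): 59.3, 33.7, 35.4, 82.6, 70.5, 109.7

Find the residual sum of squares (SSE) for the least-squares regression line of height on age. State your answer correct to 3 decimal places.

1197.470

n = 6, Σx = 36, Σy = 391.2, Σxy = 2668.1, Σx² = 250, Σy² = 29732.44
Sxx = Σx² − (Σx)²/n = 250 − 216 = 34
Sxy = Σxy − (Σx)(Σy)/n = 2668.1 − 2347.2 = 320.9
Syy = Σy² − (Σy)²/n = 29732.44 − 25506.24 = 4226.2
b = Sxy/Sxx = 320.9/34 = 9.438235
SSE = Syy − b·Sxy = 4226.2 − 9.438235·320.9 = 1197.470294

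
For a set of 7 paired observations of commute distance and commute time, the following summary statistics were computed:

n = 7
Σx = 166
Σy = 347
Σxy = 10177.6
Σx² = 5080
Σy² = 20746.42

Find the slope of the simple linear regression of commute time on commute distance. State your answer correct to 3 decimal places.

1.704

Sxx = Σx² − (Σx)²/n = 5080 − 3936.571429 = 1143.428571
Sxy = Σxy − (Σx)(Σy)/n = 10177.6 − 8228.857143 = 1948.742857
b = Sxy/Sxx = 1948.742857/1143.428571 = 1.704298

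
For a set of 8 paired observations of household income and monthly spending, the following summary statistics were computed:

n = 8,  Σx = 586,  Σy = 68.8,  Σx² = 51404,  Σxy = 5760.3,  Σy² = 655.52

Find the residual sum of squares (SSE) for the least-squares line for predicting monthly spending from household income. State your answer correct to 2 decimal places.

2.59

Sxx = Σx² − (Σx)²/n = 51404 − 42924.5 = 8479.5
Sxy = Σxy − (Σx)(Σy)/n = 5760.3 − 5039.6 = 720.7
Syy = Σy² − (Σy)²/n = 655.52 − 591.68 = 63.84
b = Sxy/Sxx = 720.7/8479.5 = 0.084993
SSE = Syy − b·Sxy = 63.84 − 0.084993·720.7 = 2.585387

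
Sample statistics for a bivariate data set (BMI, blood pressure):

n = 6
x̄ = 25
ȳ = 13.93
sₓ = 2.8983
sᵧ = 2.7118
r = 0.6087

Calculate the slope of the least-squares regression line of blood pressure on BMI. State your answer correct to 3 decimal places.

0.570

b = r · sᵧ/sₓ = 0.6087 · 2.7118/2.8983 = 0.569531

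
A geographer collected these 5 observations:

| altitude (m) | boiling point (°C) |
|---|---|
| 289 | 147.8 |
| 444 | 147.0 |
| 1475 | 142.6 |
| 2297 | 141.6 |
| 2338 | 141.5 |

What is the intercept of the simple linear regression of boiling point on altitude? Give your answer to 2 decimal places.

n = 5, Σx = 6843, Σy = 720.5, Σxy = 974399.4, Σx² = 13198735
Sxx = Σx² − (Σx)²/n = 13198735 − 9365329.8 = 3833405.2
Sxy = Σxy − (Σx)(Σy)/n = 974399.4 − 986076.3 = -11676.9
b = Sxy/Sxx = -11676.9/3833405.2 = -0.003046
a = ȳ − b·x̄ = 144.1 − (-0.003046)·1368.6 = 148.268880

148.27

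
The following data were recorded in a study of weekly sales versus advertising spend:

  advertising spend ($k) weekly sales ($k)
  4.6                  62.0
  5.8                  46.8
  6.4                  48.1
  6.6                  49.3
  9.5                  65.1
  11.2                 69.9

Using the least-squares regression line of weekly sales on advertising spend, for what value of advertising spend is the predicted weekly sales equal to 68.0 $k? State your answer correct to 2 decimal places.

n = 6, Σx = 44.1, Σy = 341.2, Σxy = 2591.19, Σx² = 355.01
Sxx = Σx² − (Σx)²/n = 355.01 − 324.135 = 30.875
Sxy = Σxy − (Σx)(Σy)/n = 2591.19 − 2507.82 = 83.37
b = Sxy/Sxx = 83.37/30.875 = 2.700243
a = ȳ − b·x̄ = 56.866667 − 2.700243·7.35 = 37.019881
Set a + b·x = 68.0: x = (68.0 − 37.019881) / 2.700243 = 11.473086

11.47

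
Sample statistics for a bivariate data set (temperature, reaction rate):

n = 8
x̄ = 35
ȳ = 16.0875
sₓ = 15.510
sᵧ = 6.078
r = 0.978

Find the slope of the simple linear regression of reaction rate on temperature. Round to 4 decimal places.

b = r · sᵧ/sₓ = 0.978 · 6.078/15.51 = 0.383255

0.3833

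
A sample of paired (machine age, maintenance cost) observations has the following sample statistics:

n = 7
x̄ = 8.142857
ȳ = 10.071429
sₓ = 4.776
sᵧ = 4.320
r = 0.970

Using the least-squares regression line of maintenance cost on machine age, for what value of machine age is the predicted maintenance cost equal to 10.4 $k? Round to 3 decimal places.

b = r · sᵧ/sₓ = 0.97 · 4.32/4.776 = 0.877387
a = ȳ − b·x̄ = 10.071429 − 0.877387·8.142857 = 2.926993
Set a + b·x = 10.4: x = (10.4 − 2.926993) / 0.877387 = 8.517345

8.517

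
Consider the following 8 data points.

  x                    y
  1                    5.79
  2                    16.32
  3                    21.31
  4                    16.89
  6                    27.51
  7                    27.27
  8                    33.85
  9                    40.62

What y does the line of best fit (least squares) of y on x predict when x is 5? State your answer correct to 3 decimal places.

n = 8, Σx = 40, Σy = 189.56, Σxy = 1162.25, Σx² = 260
Sxx = Σx² − (Σx)²/n = 260 − 200 = 60
Sxy = Σxy − (Σx)(Σy)/n = 1162.25 − 947.8 = 214.45
b = Sxy/Sxx = 214.45/60 = 3.574167
a = ȳ − b·x̄ = 23.695 − 3.574167·5 = 5.824167
ŷ(5) = a + b·5 = 5.824167 + 3.574167·5 = 23.695

23.695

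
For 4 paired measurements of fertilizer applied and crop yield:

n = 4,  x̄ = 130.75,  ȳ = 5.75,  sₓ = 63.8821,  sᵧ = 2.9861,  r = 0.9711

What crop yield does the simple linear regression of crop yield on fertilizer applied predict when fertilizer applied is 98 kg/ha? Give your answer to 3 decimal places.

b = r · sᵧ/sₓ = 0.9711 · 2.9861/63.8821 = 0.045393
a = ȳ − b·x̄ = 5.75 − 0.045393·130.75 = -0.185138
ŷ(98) = a + b·98 = -0.185138 + 0.045393·98 = 4.263378

4.263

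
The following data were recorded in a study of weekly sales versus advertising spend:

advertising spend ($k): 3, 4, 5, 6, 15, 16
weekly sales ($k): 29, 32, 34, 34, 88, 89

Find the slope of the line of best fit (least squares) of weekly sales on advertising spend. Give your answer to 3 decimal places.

n = 6, Σx = 49, Σy = 306, Σxy = 3333, Σx² = 567
Sxx = Σx² − (Σx)²/n = 567 − 400.166667 = 166.833333
Sxy = Σxy − (Σx)(Σy)/n = 3333 − 2499 = 834
b = Sxy/Sxx = 834/166.833333 = 4.999001

4.999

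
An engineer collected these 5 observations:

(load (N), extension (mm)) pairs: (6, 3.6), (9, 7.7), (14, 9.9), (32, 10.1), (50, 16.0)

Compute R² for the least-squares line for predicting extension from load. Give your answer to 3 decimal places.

0.826

n = 5, Σx = 111, Σy = 47.3, Σxy = 1352.7, Σx² = 3837, Σy² = 528.27
Sxx = Σx² − (Σx)²/n = 3837 − 2464.2 = 1372.8
Sxy = Σxy − (Σx)(Σy)/n = 1352.7 − 1050.06 = 302.64
Syy = Σy² − (Σy)²/n = 528.27 − 447.458 = 80.812
R² = Sxy²/(Sxx·Syy) = (302.64)²/(1372.8·80.812) = 0.825600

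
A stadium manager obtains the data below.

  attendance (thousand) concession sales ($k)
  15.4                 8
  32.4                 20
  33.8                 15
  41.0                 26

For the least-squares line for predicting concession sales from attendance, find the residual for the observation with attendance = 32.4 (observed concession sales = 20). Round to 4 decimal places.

n = 4, Σx = 122.6, Σy = 69, Σxy = 2344.2, Σx² = 4110.36
Sxx = Σx² − (Σx)²/n = 4110.36 − 3757.69 = 352.67
Sxy = Σxy − (Σx)(Σy)/n = 2344.2 − 2114.85 = 229.35
b = Sxy/Sxx = 229.35/352.67 = 0.650325
a = ȳ − b·x̄ = 17.25 − 0.650325·30.65 = -2.682451
ŷ(32.4) = -2.682451 + 0.650325·32.4 = 18.388068
residual = y − ŷ = 20 − 18.388068 = 1.611932

1.6119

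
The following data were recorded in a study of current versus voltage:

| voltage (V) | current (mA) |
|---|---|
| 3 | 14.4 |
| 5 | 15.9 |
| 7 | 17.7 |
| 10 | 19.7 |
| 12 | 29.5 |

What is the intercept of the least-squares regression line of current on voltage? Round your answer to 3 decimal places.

n = 5, Σx = 37, Σy = 97.2, Σxy = 797.6, Σx² = 327
Sxx = Σx² − (Σx)²/n = 327 − 273.8 = 53.2
Sxy = Σxy − (Σx)(Σy)/n = 797.6 − 719.28 = 78.32
b = Sxy/Sxx = 78.32/53.2 = 1.472180
a = ȳ − b·x̄ = 19.44 − 1.472180·7.4 = 8.545865

8.546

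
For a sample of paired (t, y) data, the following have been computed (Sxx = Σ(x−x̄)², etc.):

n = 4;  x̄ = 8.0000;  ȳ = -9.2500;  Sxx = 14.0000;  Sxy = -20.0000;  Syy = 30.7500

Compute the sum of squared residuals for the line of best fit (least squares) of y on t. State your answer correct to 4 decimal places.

b = Sxy/Sxx = -20/14 = -1.428571
SSE = Syy − b·Sxy = 30.75 − (-1.428571)·(-20) = 2.178571

2.1786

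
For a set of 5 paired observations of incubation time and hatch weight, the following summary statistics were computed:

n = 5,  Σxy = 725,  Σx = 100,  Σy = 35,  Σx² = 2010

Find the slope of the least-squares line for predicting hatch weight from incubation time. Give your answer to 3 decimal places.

Sxx = Σx² − (Σx)²/n = 2010 − 2000 = 10
Sxy = Σxy − (Σx)(Σy)/n = 725 − 700 = 25
b = Sxy/Sxx = 25/10 = 2.5

2.500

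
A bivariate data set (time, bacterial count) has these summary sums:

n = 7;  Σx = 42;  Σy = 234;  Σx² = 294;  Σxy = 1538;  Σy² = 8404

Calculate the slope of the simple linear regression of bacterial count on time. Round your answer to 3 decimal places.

3.190

Sxx = Σx² − (Σx)²/n = 294 − 252 = 42
Sxy = Σxy − (Σx)(Σy)/n = 1538 − 1404 = 134
b = Sxy/Sxx = 134/42 = 3.190476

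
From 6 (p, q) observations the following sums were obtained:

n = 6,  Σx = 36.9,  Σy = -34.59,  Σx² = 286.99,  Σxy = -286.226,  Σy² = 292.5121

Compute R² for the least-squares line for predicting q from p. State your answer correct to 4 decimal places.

0.9661

Sxx = Σx² − (Σx)²/n = 286.99 − 226.935 = 60.055
Sxy = Σxy − (Σx)(Σy)/n = -286.226 − (-212.7285) = -73.4975
Syy = Σy² − (Σy)²/n = 292.5121 − 199.41135 = 93.10075
R² = Sxy²/(Sxx·Syy) = (-73.4975)²/(60.055·93.10075) = 0.966146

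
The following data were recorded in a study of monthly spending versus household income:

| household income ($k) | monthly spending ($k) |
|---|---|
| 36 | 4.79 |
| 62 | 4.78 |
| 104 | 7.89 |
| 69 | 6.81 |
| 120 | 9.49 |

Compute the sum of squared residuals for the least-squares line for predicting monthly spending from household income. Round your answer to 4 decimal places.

n = 5, Σx = 391, Σy = 33.76, Σxy = 2898.05, Σx² = 35117, Σy² = 244.4808
Sxx = Σx² − (Σx)²/n = 35117 − 30576.2 = 4540.8
Sxy = Σxy − (Σx)(Σy)/n = 2898.05 − 2640.032 = 258.018
Syy = Σy² − (Σy)²/n = 244.4808 − 227.94752 = 16.53328
b = Sxy/Sxx = 258.018/4540.8 = 0.056822
SSE = Syy − b·Sxy = 16.53328 − 0.056822·258.018 = 1.872144

1.8721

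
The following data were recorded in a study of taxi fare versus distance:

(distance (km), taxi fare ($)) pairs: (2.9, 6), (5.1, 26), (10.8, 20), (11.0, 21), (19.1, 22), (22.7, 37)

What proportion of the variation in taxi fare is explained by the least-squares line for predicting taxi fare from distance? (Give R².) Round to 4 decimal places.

0.5317

n = 6, Σx = 71.6, Σy = 132, Σxy = 1857.1, Σx² = 1152.16, Σy² = 3406
Sxx = Σx² − (Σx)²/n = 1152.16 − 854.426667 = 297.733333
Sxy = Σxy − (Σx)(Σy)/n = 1857.1 − 1575.2 = 281.9
Syy = Σy² − (Σy)²/n = 3406 − 2904 = 502
R² = Sxy²/(Sxx·Syy) = (281.9)²/(297.733333·502) = 0.531691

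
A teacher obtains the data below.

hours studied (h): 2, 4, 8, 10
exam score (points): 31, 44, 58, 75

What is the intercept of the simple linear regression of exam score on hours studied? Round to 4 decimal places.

21.4000

n = 4, Σx = 24, Σy = 208, Σxy = 1452, Σx² = 184
Sxx = Σx² − (Σx)²/n = 184 − 144 = 40
Sxy = Σxy − (Σx)(Σy)/n = 1452 − 1248 = 204
b = Sxy/Sxx = 204/40 = 5.1
a = ȳ − b·x̄ = 52 − 5.1·6 = 21.4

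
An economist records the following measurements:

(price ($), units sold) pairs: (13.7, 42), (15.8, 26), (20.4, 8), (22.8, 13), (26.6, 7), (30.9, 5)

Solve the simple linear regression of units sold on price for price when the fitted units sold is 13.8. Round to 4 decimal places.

n = 6, Σx = 130.2, Σy = 101, Σxy = 1786.5, Σx² = 3035.7
Sxx = Σx² − (Σx)²/n = 3035.7 − 2825.34 = 210.36
Sxy = Σxy − (Σx)(Σy)/n = 1786.5 − 2191.7 = -405.2
b = Sxy/Sxx = -405.2/210.36 = -1.926222
a = ȳ − b·x̄ = 16.833333 − (-1.926222)·21.7 = 58.632345
Set a + b·x = 13.8: x = (13.8 − 58.632345) / (-1.926222) = 23.274758

23.2748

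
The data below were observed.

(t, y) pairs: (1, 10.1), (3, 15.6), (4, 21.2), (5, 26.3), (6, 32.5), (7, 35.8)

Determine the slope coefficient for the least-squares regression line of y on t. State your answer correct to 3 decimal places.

n = 6, Σx = 26, Σy = 141.5, Σxy = 718.8, Σx² = 136
Sxx = Σx² − (Σx)²/n = 136 − 112.666667 = 23.333333
Sxy = Σxy − (Σx)(Σy)/n = 718.8 − 613.166667 = 105.633333
b = Sxy/Sxx = 105.633333/23.333333 = 4.527143

4.527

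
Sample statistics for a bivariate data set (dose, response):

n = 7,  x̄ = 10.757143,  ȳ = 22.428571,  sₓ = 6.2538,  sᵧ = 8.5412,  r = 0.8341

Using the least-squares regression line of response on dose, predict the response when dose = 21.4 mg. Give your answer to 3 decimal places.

b = r · sᵧ/sₓ = 0.8341 · 8.5412/6.2538 = 1.139182
a = ȳ − b·x̄ = 22.428571 − 1.139182·10.757143 = 10.174230
ŷ(21.4) = a + b·21.4 = 10.174230 + 1.139182·21.4 = 34.552720

34.553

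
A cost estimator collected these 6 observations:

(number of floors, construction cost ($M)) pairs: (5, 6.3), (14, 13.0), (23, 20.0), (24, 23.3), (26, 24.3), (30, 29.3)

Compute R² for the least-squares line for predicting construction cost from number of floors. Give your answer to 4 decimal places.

n = 6, Σx = 122, Σy = 116.2, Σxy = 2743.5, Σx² = 2902, Σy² = 2600.56
Sxx = Σx² − (Σx)²/n = 2902 − 2480.666667 = 421.333333
Sxy = Σxy − (Σx)(Σy)/n = 2743.5 − 2362.733333 = 380.766667
Syy = Σy² − (Σy)²/n = 2600.56 − 2250.406667 = 350.153333
R² = Sxy²/(Sxx·Syy) = (380.766667)²/(421.333333·350.153333) = 0.982729

0.9827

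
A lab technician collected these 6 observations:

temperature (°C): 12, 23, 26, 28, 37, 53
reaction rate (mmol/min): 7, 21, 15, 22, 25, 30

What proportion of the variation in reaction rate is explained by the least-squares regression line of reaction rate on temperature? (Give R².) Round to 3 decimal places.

n = 6, Σx = 179, Σy = 120, Σxy = 4088, Σx² = 6311, Σy² = 2724
Sxx = Σx² − (Σx)²/n = 6311 − 5340.166667 = 970.833333
Sxy = Σxy − (Σx)(Σy)/n = 4088 − 3580 = 508
Syy = Σy² − (Σy)²/n = 2724 − 2400 = 324
R² = Sxy²/(Sxx·Syy) = (508)²/(970.833333·324) = 0.820423

0.820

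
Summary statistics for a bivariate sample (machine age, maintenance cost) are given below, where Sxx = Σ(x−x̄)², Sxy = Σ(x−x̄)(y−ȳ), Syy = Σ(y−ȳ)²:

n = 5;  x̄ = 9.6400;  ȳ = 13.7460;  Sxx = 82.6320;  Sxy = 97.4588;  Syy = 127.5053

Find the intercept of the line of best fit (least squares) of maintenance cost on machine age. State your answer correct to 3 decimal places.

2.376

b = Sxy/Sxx = 97.4588/82.632 = 1.179432
a = ȳ − b·x̄ = 13.746 − 1.179432·9.64 = 2.376278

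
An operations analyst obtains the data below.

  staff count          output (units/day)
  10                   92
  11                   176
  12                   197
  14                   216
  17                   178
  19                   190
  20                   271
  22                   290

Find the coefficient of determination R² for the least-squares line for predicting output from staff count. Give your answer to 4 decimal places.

0.6242

n = 8, Σx = 125, Σy = 1610, Σxy = 26680, Σx² = 2095, Σy² = 350230
Sxx = Σx² − (Σx)²/n = 2095 − 1953.125 = 141.875
Sxy = Σxy − (Σx)(Σy)/n = 26680 − 25156.25 = 1523.75
Syy = Σy² − (Σy)²/n = 350230 − 324012.5 = 26217.5
R² = Sxy²/(Sxx·Syy) = (1523.75)²/(141.875·26217.5) = 0.624209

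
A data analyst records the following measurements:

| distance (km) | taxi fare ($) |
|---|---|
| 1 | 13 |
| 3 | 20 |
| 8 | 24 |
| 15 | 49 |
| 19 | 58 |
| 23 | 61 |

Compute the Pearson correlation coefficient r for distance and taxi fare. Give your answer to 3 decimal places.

0.985

n = 6, Σx = 69, Σy = 225, Σxy = 3505, Σx² = 1189, Σy² = 10631
Sxx = Σx² − (Σx)²/n = 1189 − 793.5 = 395.5
Sxy = Σxy − (Σx)(Σy)/n = 3505 − 2587.5 = 917.5
Syy = Σy² − (Σy)²/n = 10631 − 8437.5 = 2193.5
r = Sxy/√(Sxx·Syy) = 917.5/√(867529.25) = 917.5/931.412503 = 0.985063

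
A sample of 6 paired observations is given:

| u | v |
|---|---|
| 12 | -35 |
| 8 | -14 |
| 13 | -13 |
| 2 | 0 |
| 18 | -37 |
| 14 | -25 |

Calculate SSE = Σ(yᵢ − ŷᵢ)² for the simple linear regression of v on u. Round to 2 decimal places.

298.68

n = 6, Σx = 67, Σy = -124, Σxy = -1717, Σx² = 901, Σy² = 3584
Sxx = Σx² − (Σx)²/n = 901 − 748.166667 = 152.833333
Sxy = Σxy − (Σx)(Σy)/n = -1717 − (-1384.666667) = -332.333333
Syy = Σy² − (Σy)²/n = 3584 − 2562.666667 = 1021.333333
b = Sxy/Sxx = -332.333333/152.833333 = -2.174482
SSE = Syy − b·Sxy = 1021.333333 − (-2.174482)·(-332.333333) = 298.680480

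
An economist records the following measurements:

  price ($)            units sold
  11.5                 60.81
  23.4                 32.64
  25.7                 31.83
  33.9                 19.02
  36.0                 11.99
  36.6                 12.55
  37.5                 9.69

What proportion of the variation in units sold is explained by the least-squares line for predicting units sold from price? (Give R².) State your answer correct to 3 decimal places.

n = 7, Σx = 204.6, Σy = 178.53, Σxy = 4180.245, Σx² = 6531.32, Σy² = 6533.2937
Sxx = Σx² − (Σx)²/n = 6531.32 − 5980.165714 = 551.154286
Sxy = Σxy − (Σx)(Σy)/n = 4180.245 − 5218.176857 = -1037.931857
Syy = Σy² − (Σy)²/n = 6533.2937 − 4553.280129 = 1980.013571
R² = Sxy²/(Sxx·Syy) = (-1037.931857)²/(551.154286·1980.013571) = 0.987180

0.987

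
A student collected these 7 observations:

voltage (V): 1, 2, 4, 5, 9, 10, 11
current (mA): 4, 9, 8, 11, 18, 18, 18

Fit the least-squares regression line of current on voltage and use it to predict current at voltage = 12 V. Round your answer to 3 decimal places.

n = 7, Σx = 42, Σy = 86, Σxy = 649, Σx² = 348
Sxx = Σx² − (Σx)²/n = 348 − 252 = 96
Sxy = Σxy − (Σx)(Σy)/n = 649 − 516 = 133
b = Sxy/Sxx = 133/96 = 1.385417
a = ȳ − b·x̄ = 12.285714 − 1.385417·6 = 3.973214
ŷ(12) = a + b·12 = 3.973214 + 1.385417·12 = 20.598214

20.598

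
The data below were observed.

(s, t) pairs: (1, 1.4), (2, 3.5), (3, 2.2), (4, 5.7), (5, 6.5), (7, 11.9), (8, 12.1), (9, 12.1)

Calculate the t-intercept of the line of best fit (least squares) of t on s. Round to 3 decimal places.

-0.463

n = 8, Σx = 39, Σy = 55.4, Σxy = 359.3, Σx² = 249
Sxx = Σx² − (Σx)²/n = 249 − 190.125 = 58.875
Sxy = Σxy − (Σx)(Σy)/n = 359.3 − 270.075 = 89.225
b = Sxy/Sxx = 89.225/58.875 = 1.515499
a = ȳ − b·x̄ = 6.925 − 1.515499·4.875 = -0.463057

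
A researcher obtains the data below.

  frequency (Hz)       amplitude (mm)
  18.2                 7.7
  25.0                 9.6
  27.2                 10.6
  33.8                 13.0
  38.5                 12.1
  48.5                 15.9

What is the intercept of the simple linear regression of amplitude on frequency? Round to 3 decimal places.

3.285

n = 6, Σx = 191.2, Σy = 68.9, Σxy = 2344.86, Σx² = 6673.02
Sxx = Σx² − (Σx)²/n = 6673.02 − 6092.906667 = 580.113333
Sxy = Σxy − (Σx)(Σy)/n = 2344.86 − 2195.613333 = 149.246667
b = Sxy/Sxx = 149.246667/580.113333 = 0.257272
a = ȳ − b·x̄ = 11.483333 − 0.257272·31.866667 = 3.284946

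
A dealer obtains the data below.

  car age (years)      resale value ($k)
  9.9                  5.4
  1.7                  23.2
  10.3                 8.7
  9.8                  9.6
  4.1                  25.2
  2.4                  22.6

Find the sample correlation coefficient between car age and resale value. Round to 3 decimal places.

-0.946

n = 6, Σx = 38.2, Σy = 94.7, Σxy = 434.15, Σx² = 325.6, Σy² = 1881.05
Sxx = Σx² − (Σx)²/n = 325.6 − 243.206667 = 82.393333
Sxy = Σxy − (Σx)(Σy)/n = 434.15 − 602.923333 = -168.773333
Syy = Σy² − (Σy)²/n = 1881.05 − 1494.681667 = 386.368333
r = Sxy/√(Sxx·Syy) = -168.773333/√(31834.174878) = -168.773333/178.421341 = -0.945926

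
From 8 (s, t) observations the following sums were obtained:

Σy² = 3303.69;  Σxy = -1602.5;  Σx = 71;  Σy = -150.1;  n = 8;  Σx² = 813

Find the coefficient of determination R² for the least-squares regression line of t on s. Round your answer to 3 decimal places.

Sxx = Σx² − (Σx)²/n = 813 − 630.125 = 182.875
Sxy = Σxy − (Σx)(Σy)/n = -1602.5 − (-1332.1375) = -270.3625
Syy = Σy² − (Σy)²/n = 3303.69 − 2816.25125 = 487.43875
R² = Sxy²/(Sxx·Syy) = (-270.3625)²/(182.875·487.43875) = 0.820009

0.820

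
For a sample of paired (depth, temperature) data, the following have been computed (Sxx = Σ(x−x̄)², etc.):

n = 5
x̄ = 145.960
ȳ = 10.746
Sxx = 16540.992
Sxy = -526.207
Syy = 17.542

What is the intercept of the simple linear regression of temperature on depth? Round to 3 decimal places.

15.389

b = Sxy/Sxx = -526.207/16540.992 = -0.031812
a = ȳ − b·x̄ = 10.746 − (-0.031812)·145.96 = 15.389323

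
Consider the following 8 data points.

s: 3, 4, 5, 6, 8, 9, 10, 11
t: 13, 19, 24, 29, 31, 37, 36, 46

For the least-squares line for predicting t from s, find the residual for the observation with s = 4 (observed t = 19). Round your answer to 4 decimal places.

n = 8, Σx = 56, Σy = 235, Σxy = 1856, Σx² = 452
Sxx = Σx² − (Σx)²/n = 452 − 392 = 60
Sxy = Σxy − (Σx)(Σy)/n = 1856 − 1645 = 211
b = Sxy/Sxx = 211/60 = 3.516667
a = ȳ − b·x̄ = 29.375 − 3.516667·7 = 4.758333
ŷ(4) = 4.758333 + 3.516667·4 = 18.825
residual = y − ŷ = 19 − 18.825 = 0.175

0.1750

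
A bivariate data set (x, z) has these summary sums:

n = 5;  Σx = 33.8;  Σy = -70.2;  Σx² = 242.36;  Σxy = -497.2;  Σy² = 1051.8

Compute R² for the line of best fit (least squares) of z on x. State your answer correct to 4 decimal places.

0.5586

Sxx = Σx² − (Σx)²/n = 242.36 − 228.488 = 13.872
Sxy = Σxy − (Σx)(Σy)/n = -497.2 − (-474.552) = -22.648
Syy = Σy² − (Σy)²/n = 1051.8 − 985.608 = 66.192
R² = Sxy²/(Sxx·Syy) = (-22.648)²/(13.872·66.192) = 0.558618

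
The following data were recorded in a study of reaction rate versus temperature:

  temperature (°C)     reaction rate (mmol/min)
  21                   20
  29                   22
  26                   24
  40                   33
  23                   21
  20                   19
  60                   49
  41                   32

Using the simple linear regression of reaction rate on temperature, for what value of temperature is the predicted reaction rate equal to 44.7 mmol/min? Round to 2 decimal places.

n = 8, Σx = 260, Σy = 220, Σxy = 8117, Σx² = 9768
Sxx = Σx² − (Σx)²/n = 9768 − 8450 = 1318
Sxy = Σxy − (Σx)(Σy)/n = 8117 − 7150 = 967
b = Sxy/Sxx = 967/1318 = 0.733687
a = ȳ − b·x̄ = 27.5 − 0.733687·32.5 = 3.655159
Set a + b·x = 44.7: x = (44.7 − 3.655159) / 0.733687 = 55.943226

55.94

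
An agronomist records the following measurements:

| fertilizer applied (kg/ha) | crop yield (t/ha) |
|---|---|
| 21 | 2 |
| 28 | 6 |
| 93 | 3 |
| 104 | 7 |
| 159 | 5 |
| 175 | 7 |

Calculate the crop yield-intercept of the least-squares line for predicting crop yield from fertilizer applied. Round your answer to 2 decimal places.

n = 6, Σx = 580, Σy = 30, Σxy = 3237, Σx² = 76596
Sxx = Σx² − (Σx)²/n = 76596 − 56066.666667 = 20529.333333
Sxy = Σxy − (Σx)(Σy)/n = 3237 − 2900 = 337
b = Sxy/Sxx = 337/20529.333333 = 0.016416
a = ȳ − b·x̄ = 5 − 0.016416·96.666667 = 3.413165

3.41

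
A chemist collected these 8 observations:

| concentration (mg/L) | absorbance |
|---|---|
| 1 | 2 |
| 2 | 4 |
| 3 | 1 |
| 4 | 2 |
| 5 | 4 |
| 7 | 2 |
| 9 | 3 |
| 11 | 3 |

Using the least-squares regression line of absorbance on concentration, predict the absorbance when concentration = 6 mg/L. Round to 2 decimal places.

n = 8, Σx = 42, Σy = 21, Σxy = 115, Σx² = 306
Sxx = Σx² − (Σx)²/n = 306 − 220.5 = 85.5
Sxy = Σxy − (Σx)(Σy)/n = 115 − 110.25 = 4.75
b = Sxy/Sxx = 4.75/85.5 = 0.055556
a = ȳ − b·x̄ = 2.625 − 0.055556·5.25 = 2.333333
ŷ(6) = a + b·6 = 2.333333 + 0.055556·6 = 2.666667

2.67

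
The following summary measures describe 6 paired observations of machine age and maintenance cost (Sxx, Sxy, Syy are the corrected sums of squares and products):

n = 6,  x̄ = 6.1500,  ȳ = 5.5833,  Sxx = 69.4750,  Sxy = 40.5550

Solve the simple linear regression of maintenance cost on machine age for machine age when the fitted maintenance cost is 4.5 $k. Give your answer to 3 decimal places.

b = Sxy/Sxx = 40.555/69.475 = 0.583735
a = ȳ − b·x̄ = 5.5833 − 0.583735·6.15 = 1.993329
Set a + b·x = 4.5: x = (4.5 − 1.993329) / 0.583735 = 4.294193

4.294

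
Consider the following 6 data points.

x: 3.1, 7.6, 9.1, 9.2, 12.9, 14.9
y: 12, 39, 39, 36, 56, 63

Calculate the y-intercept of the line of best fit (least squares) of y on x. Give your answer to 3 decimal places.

n = 6, Σx = 56.8, Σy = 245, Σxy = 2680.8, Σx² = 623.24
Sxx = Σx² − (Σx)²/n = 623.24 − 537.706667 = 85.533333
Sxy = Σxy − (Σx)(Σy)/n = 2680.8 − 2319.333333 = 361.466667
b = Sxy/Sxx = 361.466667/85.533333 = 4.226033
a = ȳ − b·x̄ = 40.833333 − 4.226033·9.466667 = 0.826890

0.827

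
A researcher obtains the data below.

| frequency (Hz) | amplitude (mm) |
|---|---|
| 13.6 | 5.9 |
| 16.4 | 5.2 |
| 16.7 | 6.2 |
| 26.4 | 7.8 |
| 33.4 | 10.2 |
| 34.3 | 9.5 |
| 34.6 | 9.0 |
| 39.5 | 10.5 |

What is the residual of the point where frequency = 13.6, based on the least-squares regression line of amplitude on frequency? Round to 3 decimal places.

n = 8, Σx = 214.9, Σy = 64.3, Σxy = 1867.66, Σx² = 6479.23
Sxx = Σx² − (Σx)²/n = 6479.23 − 5772.75125 = 706.47875
Sxy = Σxy − (Σx)(Σy)/n = 1867.66 − 1727.25875 = 140.40125
b = Sxy/Sxx = 140.40125/706.47875 = 0.198734
a = ȳ − b·x̄ = 8.0375 − 0.198734·26.8625 = 2.699012
ŷ(13.6) = 2.699012 + 0.198734·13.6 = 5.401792
residual = y − ŷ = 5.9 − 5.401792 = 0.498208

0.498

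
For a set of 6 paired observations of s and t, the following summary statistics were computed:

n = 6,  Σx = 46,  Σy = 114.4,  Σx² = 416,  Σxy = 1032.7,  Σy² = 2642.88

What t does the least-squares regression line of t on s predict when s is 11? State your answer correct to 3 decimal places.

27.258

Sxx = Σx² − (Σx)²/n = 416 − 352.666667 = 63.333333
Sxy = Σxy − (Σx)(Σy)/n = 1032.7 − 877.066667 = 155.633333
b = Sxy/Sxx = 155.633333/63.333333 = 2.457368
a = ȳ − b·x̄ = 19.066667 − 2.457368·7.666667 = 0.226842
ŷ(11) = a + b·11 = 0.226842 + 2.457368·11 = 27.257895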